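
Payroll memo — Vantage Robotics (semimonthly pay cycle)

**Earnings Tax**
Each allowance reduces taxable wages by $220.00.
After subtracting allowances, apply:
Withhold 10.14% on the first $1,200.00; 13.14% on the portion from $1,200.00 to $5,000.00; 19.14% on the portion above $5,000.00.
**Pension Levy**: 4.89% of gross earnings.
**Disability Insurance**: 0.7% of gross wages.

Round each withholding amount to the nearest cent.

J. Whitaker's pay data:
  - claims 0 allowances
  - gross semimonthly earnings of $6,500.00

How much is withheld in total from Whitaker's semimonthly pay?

Earnings Tax: taxable = $6,500.00
  $621.00 + 19.14% × ($6,500.00 − $5,000.00) = $621.00 + 19.14% × $1,500.00 = $908.10
Pension Levy: 4.89% × $6,500.00 = $317.85
Disability Insurance: 0.7% × $6,500.00 = $45.50
Total: $908.10 + $317.85 + $45.50 = $1,271.45

$1,271.45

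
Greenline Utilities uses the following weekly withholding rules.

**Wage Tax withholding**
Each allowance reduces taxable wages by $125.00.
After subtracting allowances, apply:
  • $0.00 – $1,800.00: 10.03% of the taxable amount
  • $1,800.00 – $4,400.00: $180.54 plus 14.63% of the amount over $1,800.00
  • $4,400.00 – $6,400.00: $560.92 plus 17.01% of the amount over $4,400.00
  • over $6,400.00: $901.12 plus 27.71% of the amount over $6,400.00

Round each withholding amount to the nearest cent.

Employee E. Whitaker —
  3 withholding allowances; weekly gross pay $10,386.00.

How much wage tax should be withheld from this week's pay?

Wage Tax: taxable = $10,386.00 − 3×$125.00 = $10,011.00
  $901.12 + 27.71% × ($10,011.00 − $6,400.00) = $901.12 + 27.71% × $3,611.00 = $1,901.73

$1,901.73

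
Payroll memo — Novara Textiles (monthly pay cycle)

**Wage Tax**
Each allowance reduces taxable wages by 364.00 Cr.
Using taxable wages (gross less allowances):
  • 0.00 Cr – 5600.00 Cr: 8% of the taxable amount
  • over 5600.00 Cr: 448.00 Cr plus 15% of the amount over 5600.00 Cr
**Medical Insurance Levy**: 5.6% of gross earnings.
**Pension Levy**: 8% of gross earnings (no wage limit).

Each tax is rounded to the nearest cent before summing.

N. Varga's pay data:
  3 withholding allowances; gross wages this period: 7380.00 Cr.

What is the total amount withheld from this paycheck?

1554.88 Cr

Wage Tax: taxable = 7380.00 Cr − 3×364.00 Cr = 6288.00 Cr
  448.00 Cr + 15% × (6288.00 Cr − 5600.00 Cr) = 448.00 Cr + 15% × 688.00 Cr = 551.20 Cr
Medical Insurance Levy: 5.6% × 7380.00 Cr = 413.28 Cr
Pension Levy: 8% × 7380.00 Cr = 590.40 Cr
Total: 551.20 Cr + 413.28 Cr + 590.40 Cr = 1554.88 Cr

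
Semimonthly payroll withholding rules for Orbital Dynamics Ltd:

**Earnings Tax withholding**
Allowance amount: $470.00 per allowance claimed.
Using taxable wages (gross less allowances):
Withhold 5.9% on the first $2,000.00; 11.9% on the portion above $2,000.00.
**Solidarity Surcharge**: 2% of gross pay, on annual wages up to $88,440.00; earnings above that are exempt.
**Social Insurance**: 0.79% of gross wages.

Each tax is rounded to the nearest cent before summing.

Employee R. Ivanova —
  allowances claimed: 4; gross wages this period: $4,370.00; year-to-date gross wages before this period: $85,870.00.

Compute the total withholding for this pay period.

Earnings Tax: taxable = $4,370.00 − 4×$470.00 = $2,490.00
  $118.00 + 11.9% × ($2,490.00 − $2,000.00) = $118.00 + 11.9% × $490.00 = $176.31
Solidarity Surcharge: cap $88,440.00 − YTD $85,870.00 = $2,570.00 subject; 2% × $2,570.00 = $51.40
Social Insurance: 0.79% × $4,370.00 = $34.52
Total: $176.31 + $51.40 + $34.52 = $262.23

$262.23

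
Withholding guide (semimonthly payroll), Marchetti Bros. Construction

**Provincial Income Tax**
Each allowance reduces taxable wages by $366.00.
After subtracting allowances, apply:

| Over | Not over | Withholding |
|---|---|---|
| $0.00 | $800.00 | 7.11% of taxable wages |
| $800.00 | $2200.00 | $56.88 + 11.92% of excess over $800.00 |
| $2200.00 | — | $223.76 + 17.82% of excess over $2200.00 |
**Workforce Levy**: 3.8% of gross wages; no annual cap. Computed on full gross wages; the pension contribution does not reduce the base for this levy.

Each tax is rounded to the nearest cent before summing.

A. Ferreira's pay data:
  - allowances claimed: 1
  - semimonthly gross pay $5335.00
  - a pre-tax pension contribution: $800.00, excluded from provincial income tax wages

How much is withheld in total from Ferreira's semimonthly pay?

Provincial Income Tax: taxable = $5335.00 − $800.00 − 1×$366.00 = $4169.00
  $223.76 + 17.82% × ($4169.00 − $2200.00) = $223.76 + 17.82% × $1969.00 = $574.64
Workforce Levy: 3.8% × $5335.00 = $202.73
Total: $574.64 + $202.73 = $777.37

$777.37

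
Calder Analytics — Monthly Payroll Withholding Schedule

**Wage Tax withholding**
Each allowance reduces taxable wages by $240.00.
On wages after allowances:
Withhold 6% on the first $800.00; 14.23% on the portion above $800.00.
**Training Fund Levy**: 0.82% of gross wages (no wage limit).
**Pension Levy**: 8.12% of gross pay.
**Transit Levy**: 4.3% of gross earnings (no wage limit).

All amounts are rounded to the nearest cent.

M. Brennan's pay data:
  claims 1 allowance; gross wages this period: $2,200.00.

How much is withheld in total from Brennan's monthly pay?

Wage Tax: taxable = $2,200.00 − 1×$240.00 = $1,960.00
  $48.00 + 14.23% × ($1,960.00 − $800.00) = $48.00 + 14.23% × $1,160.00 = $213.07
Training Fund Levy: 0.82% × $2,200.00 = $18.04
Pension Levy: 8.12% × $2,200.00 = $178.64
Transit Levy: 4.3% × $2,200.00 = $94.60
Total: $213.07 + $18.04 + $178.64 + $94.60 = $504.35

$504.35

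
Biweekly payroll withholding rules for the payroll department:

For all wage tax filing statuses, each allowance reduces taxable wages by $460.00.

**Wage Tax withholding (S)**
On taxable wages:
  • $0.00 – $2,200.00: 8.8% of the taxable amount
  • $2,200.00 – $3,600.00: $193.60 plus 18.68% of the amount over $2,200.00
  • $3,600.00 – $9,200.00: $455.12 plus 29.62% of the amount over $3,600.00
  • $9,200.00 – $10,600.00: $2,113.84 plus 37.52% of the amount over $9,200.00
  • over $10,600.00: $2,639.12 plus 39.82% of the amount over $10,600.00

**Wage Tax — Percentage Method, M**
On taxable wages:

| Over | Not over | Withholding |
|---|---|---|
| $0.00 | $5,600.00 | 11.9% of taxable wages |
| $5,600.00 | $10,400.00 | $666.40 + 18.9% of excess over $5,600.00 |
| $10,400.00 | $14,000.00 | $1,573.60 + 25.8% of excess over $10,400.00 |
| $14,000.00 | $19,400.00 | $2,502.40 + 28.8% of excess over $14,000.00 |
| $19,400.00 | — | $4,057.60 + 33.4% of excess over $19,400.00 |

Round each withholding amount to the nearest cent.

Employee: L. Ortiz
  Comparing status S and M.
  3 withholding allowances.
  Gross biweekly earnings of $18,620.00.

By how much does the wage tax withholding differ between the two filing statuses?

$1,847.65

Wage Tax (S): taxable = $18,620.00 − 3×$460.00 = $17,240.00
  $2,639.12 + 39.82% × ($17,240.00 − $10,600.00) = $2,639.12 + 39.82% × $6,640.00 = $5,283.17
Wage Tax (M): taxable = $18,620.00 − 3×$460.00 = $17,240.00
  $2,502.40 + 28.8% × ($17,240.00 − $14,000.00) = $2,502.40 + 28.8% × $3,240.00 = $3,435.52
Difference: |$5,283.17 − $3,435.52| = $1,847.65 (higher under S)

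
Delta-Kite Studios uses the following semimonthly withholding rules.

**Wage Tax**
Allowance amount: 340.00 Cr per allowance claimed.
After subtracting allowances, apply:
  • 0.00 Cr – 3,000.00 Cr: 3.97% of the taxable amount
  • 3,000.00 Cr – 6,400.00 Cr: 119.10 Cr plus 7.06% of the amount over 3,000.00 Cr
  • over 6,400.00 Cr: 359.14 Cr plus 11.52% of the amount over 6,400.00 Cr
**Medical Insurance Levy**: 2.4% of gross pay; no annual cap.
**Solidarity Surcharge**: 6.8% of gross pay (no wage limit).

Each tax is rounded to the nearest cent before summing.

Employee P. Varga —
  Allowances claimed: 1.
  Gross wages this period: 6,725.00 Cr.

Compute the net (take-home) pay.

5,748.22 Cr

Wage Tax: taxable = 6,725.00 Cr − 1×340.00 Cr = 6,385.00 Cr
  119.10 Cr + 7.06% × (6,385.00 Cr − 3,000.00 Cr) = 119.10 Cr + 7.06% × 3,385.00 Cr = 358.08 Cr
Medical Insurance Levy: 2.4% × 6,725.00 Cr = 161.40 Cr
Solidarity Surcharge: 6.8% × 6,725.00 Cr = 457.30 Cr
Total withheld: 358.08 Cr + 161.40 Cr + 457.30 Cr = 976.78 Cr
Net pay: 6,725.00 Cr − 976.78 Cr = 5,748.22 Cr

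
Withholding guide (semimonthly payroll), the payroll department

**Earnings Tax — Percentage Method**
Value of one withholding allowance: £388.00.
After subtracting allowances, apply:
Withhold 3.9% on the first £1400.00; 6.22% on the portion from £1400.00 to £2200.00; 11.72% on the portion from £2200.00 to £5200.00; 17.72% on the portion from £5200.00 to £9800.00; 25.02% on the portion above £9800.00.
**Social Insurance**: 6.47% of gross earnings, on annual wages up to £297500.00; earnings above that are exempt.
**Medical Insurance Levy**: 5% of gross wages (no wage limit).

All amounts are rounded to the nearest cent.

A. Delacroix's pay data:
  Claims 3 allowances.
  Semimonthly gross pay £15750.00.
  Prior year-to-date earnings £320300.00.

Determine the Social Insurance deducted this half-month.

Social Insurance: YTD £320300.00 ≥ cap £297500.00 → £0.00

£0.00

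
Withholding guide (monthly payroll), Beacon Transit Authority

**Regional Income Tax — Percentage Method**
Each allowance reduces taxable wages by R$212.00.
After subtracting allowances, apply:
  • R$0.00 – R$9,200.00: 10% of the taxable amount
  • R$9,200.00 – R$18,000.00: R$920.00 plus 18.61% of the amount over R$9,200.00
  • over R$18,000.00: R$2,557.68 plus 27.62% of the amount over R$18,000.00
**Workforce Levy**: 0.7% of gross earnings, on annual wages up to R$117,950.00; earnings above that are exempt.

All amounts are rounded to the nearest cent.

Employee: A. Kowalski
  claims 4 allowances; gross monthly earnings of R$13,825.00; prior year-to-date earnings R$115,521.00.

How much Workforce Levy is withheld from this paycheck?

Workforce Levy: cap R$117,950.00 − YTD R$115,521.00 = R$2,429.00 subject; 0.7% × R$2,429.00 = R$17.00

R$17.00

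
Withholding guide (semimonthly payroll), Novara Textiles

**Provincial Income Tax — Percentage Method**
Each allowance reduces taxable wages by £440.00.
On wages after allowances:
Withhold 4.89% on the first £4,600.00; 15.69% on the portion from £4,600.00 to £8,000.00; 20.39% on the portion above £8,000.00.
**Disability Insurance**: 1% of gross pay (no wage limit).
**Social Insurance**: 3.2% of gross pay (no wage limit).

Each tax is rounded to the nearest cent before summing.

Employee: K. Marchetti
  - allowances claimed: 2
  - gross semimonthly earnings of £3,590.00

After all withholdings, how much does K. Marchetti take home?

£3,306.70

Provincial Income Tax: taxable = £3,590.00 − 2×£440.00 = £2,710.00
  4.89% × £2,710.00 = £132.52
Disability Insurance: 1% × £3,590.00 = £35.90
Social Insurance: 3.2% × £3,590.00 = £114.88
Total withheld: £132.52 + £35.90 + £114.88 = £283.30
Net pay: £3,590.00 − £283.30 = £3,306.70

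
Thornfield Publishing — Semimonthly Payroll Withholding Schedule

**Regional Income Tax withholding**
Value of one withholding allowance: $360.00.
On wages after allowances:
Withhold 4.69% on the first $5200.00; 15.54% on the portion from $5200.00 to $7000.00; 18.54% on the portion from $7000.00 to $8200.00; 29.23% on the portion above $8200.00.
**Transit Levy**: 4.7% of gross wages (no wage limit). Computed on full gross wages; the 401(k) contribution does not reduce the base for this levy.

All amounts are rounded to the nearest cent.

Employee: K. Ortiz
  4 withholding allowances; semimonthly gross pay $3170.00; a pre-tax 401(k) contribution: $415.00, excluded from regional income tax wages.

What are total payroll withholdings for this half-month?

Regional Income Tax: taxable = $3170.00 − $415.00 − 4×$360.00 = $1315.00
  4.69% × $1315.00 = $61.67
Transit Levy: 4.7% × $3170.00 = $148.99
Total: $61.67 + $148.99 = $210.66

$210.66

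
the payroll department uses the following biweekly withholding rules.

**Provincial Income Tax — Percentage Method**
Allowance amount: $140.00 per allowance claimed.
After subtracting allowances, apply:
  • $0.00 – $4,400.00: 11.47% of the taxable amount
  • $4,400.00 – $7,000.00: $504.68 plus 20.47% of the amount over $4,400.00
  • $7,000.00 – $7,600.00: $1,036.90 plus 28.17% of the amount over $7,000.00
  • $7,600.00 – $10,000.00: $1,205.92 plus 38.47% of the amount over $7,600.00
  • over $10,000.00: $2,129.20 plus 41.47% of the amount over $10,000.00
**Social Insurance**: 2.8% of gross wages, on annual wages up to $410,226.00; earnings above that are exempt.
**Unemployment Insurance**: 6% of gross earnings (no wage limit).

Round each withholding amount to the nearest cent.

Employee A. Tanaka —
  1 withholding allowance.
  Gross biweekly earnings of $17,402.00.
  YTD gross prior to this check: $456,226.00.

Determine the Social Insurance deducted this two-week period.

$0.00

Social Insurance: YTD $456,226.00 ≥ cap $410,226.00 → $0.00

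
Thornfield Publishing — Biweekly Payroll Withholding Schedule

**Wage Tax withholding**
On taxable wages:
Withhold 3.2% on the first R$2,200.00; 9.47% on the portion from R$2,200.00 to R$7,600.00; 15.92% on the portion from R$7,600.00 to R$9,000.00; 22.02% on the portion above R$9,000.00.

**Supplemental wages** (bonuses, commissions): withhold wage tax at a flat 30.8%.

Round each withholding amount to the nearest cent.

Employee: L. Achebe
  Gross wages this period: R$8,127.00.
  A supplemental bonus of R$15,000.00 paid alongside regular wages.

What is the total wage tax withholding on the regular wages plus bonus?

R$5,285.68

Wage Tax: taxable = R$8,127.00
  R$581.78 + 15.92% × (R$8,127.00 − R$7,600.00) = R$581.78 + 15.92% × R$527.00 = R$665.68
Supplemental (30.8% flat on bonus): 30.8% × R$15,000.00 = R$4,620.00
Total wage tax: R$665.68 + R$4,620.00 = R$5,285.68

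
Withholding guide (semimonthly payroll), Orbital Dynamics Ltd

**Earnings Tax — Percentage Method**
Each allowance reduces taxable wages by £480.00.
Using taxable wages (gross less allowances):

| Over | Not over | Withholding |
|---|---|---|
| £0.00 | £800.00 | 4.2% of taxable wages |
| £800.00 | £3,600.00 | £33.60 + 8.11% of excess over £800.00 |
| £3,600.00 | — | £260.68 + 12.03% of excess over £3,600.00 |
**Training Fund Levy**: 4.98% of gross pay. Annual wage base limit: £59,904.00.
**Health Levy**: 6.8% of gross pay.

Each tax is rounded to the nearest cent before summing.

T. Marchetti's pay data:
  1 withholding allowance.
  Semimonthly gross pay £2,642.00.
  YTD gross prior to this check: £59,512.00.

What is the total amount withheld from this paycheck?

£343.24

Earnings Tax: taxable = £2,642.00 − 1×£480.00 = £2,162.00
  £33.60 + 8.11% × (£2,162.00 − £800.00) = £33.60 + 8.11% × £1,362.00 = £144.06
Training Fund Levy: cap £59,904.00 − YTD £59,512.00 = £392.00 subject; 4.98% × £392.00 = £19.52
Health Levy: 6.8% × £2,642.00 = £179.66
Total: £144.06 + £19.52 + £179.66 = £343.24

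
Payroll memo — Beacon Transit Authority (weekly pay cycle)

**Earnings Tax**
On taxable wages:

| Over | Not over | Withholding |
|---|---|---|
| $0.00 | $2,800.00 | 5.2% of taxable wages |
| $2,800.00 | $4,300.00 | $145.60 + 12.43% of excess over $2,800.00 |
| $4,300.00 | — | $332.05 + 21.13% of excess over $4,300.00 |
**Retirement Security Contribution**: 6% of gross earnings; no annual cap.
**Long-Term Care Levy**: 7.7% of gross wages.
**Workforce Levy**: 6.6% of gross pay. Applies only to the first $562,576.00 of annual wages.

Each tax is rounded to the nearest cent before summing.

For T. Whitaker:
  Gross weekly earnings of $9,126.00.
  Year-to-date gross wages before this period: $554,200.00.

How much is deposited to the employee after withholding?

$5,971.14

Earnings Tax: taxable = $9,126.00
  $332.05 + 21.13% × ($9,126.00 − $4,300.00) = $332.05 + 21.13% × $4,826.00 = $1,351.78
Retirement Security Contribution: 6% × $9,126.00 = $547.56
Long-Term Care Levy: 7.7% × $9,126.00 = $702.70
Workforce Levy: cap $562,576.00 − YTD $554,200.00 = $8,376.00 subject; 6.6% × $8,376.00 = $552.82
Total withheld: $1,351.78 + $547.56 + $702.70 + $552.82 = $3,154.86
Net pay: $9,126.00 − $3,154.86 = $5,971.14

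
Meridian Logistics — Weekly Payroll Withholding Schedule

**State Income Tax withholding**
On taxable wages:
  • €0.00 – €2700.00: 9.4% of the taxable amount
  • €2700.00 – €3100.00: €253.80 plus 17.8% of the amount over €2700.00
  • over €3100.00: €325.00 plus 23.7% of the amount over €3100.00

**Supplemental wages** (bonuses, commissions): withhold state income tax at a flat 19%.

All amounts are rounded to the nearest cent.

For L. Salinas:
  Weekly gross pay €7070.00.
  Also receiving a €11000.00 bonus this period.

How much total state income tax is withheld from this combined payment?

€3355.89

State Income Tax: taxable = €7070.00
  €325.00 + 23.7% × (€7070.00 − €3100.00) = €325.00 + 23.7% × €3970.00 = €1265.89
Supplemental (19% flat on bonus): 19% × €11000.00 = €2090.00
Total state income tax: €1265.89 + €2090.00 = €3355.89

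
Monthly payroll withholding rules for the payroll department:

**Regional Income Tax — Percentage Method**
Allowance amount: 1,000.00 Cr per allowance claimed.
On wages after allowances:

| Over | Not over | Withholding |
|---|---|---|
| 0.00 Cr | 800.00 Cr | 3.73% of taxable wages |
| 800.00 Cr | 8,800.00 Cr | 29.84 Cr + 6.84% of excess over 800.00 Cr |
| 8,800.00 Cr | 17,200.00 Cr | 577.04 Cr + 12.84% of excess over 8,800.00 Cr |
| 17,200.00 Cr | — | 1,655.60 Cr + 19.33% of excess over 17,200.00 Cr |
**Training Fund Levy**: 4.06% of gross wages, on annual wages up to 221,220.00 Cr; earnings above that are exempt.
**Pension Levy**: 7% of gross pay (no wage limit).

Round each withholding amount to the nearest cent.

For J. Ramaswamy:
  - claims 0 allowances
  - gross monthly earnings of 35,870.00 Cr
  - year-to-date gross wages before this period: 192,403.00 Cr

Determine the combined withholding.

8,945.38 Cr

Regional Income Tax: taxable = 35,870.00 Cr
  1,655.60 Cr + 19.33% × (35,870.00 Cr − 17,200.00 Cr) = 1,655.60 Cr + 19.33% × 18,670.00 Cr = 5,264.51 Cr
Training Fund Levy: cap 221,220.00 Cr − YTD 192,403.00 Cr = 28,817.00 Cr subject; 4.06% × 28,817.00 Cr = 1,169.97 Cr
Pension Levy: 7% × 35,870.00 Cr = 2,510.90 Cr
Total: 5,264.51 Cr + 1,169.97 Cr + 2,510.90 Cr = 8,945.38 Cr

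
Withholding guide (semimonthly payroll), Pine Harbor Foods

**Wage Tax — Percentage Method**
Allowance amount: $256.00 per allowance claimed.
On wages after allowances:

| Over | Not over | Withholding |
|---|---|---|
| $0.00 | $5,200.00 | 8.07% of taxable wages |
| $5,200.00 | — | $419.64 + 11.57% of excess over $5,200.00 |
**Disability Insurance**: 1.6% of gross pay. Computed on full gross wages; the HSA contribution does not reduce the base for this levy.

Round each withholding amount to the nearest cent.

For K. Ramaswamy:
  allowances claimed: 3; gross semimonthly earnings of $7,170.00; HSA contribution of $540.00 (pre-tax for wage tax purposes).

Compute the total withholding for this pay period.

Wage Tax: taxable = $7,170.00 − $540.00 − 3×$256.00 = $5,862.00
  $419.64 + 11.57% × ($5,862.00 − $5,200.00) = $419.64 + 11.57% × $662.00 = $496.23
Disability Insurance: 1.6% × $7,170.00 = $114.72
Total: $496.23 + $114.72 = $610.95

$610.95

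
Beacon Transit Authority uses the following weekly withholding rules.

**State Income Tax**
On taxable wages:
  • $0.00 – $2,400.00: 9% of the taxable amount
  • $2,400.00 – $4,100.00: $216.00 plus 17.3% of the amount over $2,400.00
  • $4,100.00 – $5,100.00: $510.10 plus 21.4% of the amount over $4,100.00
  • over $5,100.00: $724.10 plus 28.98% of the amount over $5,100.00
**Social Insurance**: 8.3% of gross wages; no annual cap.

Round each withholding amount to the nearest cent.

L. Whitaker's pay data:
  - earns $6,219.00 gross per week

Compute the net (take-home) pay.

State Income Tax: taxable = $6,219.00
  $724.10 + 28.98% × ($6,219.00 − $5,100.00) = $724.10 + 28.98% × $1,119.00 = $1,048.39
Social Insurance: 8.3% × $6,219.00 = $516.18
Total withheld: $1,048.39 + $516.18 = $1,564.57
Net pay: $6,219.00 − $1,564.57 = $4,654.43

$4,654.43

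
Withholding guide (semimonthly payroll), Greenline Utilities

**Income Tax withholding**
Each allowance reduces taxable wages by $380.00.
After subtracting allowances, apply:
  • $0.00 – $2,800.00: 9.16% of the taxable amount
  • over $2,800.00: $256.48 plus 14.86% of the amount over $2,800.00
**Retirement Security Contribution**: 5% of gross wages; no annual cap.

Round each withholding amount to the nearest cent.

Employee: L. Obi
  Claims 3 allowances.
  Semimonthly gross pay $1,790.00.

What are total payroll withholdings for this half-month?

Income Tax: taxable = $1,790.00 − 3×$380.00 = $650.00
  9.16% × $650.00 = $59.54
Retirement Security Contribution: 5% × $1,790.00 = $89.50
Total: $59.54 + $89.50 = $149.04

$149.04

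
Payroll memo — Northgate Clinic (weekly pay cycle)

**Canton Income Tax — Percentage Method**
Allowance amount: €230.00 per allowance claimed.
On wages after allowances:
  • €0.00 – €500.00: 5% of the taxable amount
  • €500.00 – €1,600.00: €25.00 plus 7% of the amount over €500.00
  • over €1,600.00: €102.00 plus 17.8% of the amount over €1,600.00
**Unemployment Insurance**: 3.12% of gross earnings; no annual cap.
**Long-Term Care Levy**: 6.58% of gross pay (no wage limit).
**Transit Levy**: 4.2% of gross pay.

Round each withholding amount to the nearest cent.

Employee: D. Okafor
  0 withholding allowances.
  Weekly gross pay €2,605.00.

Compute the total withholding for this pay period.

€642.99

Canton Income Tax: taxable = €2,605.00
  €102.00 + 17.8% × (€2,605.00 − €1,600.00) = €102.00 + 17.8% × €1,005.00 = €280.89
Unemployment Insurance: 3.12% × €2,605.00 = €81.28
Long-Term Care Levy: 6.58% × €2,605.00 = €171.41
Transit Levy: 4.2% × €2,605.00 = €109.41
Total: €280.89 + €81.28 + €171.41 + €109.41 = €642.99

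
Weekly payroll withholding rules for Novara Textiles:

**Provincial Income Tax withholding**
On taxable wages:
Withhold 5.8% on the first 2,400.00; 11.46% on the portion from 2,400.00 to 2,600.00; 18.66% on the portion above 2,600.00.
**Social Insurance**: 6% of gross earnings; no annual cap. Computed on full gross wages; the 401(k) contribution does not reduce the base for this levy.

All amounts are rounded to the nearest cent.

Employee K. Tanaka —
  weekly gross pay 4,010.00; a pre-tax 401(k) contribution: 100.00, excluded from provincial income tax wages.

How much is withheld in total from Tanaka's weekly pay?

Provincial Income Tax: taxable = 4,010.00 − 100.00 = 3,910.00
  162.12 + 18.66% × (3,910.00 − 2,600.00) = 162.12 + 18.66% × 1,310.00 = 406.57
Social Insurance: 6% × 4,010.00 = 240.60
Total: 406.57 + 240.60 = 647.17

647.17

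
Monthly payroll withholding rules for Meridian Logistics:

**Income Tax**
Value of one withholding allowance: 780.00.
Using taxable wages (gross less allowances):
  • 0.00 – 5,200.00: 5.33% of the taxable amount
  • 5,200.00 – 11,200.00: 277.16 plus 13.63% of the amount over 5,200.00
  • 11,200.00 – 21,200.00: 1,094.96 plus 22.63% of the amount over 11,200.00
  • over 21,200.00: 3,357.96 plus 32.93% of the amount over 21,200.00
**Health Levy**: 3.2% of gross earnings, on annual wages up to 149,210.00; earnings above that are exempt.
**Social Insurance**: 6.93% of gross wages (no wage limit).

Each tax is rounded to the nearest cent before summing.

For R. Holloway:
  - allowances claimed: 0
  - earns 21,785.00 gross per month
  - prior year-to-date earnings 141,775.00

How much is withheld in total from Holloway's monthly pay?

Income Tax: taxable = 21,785.00
  3,357.96 + 32.93% × (21,785.00 − 21,200.00) = 3,357.96 + 32.93% × 585.00 = 3,550.60
Health Levy: cap 149,210.00 − YTD 141,775.00 = 7,435.00 subject; 3.2% × 7,435.00 = 237.92
Social Insurance: 6.93% × 21,785.00 = 1,509.70
Total: 3,550.60 + 237.92 + 1,509.70 = 5,298.22

5,298.22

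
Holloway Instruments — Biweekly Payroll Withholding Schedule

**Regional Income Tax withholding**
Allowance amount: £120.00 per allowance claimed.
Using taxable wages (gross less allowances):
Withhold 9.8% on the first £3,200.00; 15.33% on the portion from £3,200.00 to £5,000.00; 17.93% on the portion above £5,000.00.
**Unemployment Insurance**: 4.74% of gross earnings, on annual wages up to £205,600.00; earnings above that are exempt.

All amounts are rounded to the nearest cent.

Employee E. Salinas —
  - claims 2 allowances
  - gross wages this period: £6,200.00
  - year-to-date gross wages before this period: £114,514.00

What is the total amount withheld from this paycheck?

£1,055.55

Regional Income Tax: taxable = £6,200.00 − 2×£120.00 = £5,960.00
  £589.54 + 17.93% × (£5,960.00 − £5,000.00) = £589.54 + 17.93% × £960.00 = £761.67
Unemployment Insurance: 4.74% × £6,200.00 = £293.88
Total: £761.67 + £293.88 = £1,055.55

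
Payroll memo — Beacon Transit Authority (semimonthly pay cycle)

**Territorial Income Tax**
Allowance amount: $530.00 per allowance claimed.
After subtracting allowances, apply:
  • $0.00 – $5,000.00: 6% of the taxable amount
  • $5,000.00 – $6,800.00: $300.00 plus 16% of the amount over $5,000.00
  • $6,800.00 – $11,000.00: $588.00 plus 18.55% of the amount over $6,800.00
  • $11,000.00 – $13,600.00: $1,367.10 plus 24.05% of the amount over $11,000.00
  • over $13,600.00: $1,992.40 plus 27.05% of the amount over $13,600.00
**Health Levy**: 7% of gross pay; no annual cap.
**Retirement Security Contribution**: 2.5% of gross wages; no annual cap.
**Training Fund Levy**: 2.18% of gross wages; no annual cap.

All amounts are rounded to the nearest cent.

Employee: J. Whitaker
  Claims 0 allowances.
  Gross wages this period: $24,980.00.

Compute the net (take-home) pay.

Territorial Income Tax: taxable = $24,980.00
  $1,992.40 + 27.05% × ($24,980.00 − $13,600.00) = $1,992.40 + 27.05% × $11,380.00 = $5,070.69
Health Levy: 7% × $24,980.00 = $1,748.60
Retirement Security Contribution: 2.5% × $24,980.00 = $624.50
Training Fund Levy: 2.18% × $24,980.00 = $544.56
Total withheld: $5,070.69 + $1,748.60 + $624.50 + $544.56 = $7,988.35
Net pay: $24,980.00 − $7,988.35 = $16,991.65

$16,991.65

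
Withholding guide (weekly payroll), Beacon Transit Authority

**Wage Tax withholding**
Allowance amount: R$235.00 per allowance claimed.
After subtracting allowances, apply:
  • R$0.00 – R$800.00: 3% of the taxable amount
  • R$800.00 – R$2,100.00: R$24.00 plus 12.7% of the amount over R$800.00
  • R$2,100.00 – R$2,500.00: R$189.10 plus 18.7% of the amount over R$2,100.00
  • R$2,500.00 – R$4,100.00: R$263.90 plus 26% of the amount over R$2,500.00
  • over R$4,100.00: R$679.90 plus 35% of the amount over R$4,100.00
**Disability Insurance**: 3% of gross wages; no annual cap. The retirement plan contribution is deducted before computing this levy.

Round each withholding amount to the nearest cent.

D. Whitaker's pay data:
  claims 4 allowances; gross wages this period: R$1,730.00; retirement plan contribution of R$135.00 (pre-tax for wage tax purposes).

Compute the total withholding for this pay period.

R$67.50

Wage Tax: taxable = R$1,730.00 − R$135.00 − 4×R$235.00 = R$655.00
  3% × R$655.00 = R$19.65
Disability Insurance: 3% × R$1,595.00 = R$47.85
Total: R$19.65 + R$47.85 = R$67.50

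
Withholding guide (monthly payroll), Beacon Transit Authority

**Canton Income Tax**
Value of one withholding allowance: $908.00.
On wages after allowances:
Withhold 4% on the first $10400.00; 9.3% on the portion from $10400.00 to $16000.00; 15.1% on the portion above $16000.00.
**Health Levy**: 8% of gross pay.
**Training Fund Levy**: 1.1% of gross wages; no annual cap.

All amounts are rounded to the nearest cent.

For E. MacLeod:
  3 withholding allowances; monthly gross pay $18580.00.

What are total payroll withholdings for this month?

$2614.19

Canton Income Tax: taxable = $18580.00 − 3×$908.00 = $15856.00
  $416.00 + 9.3% × ($15856.00 − $10400.00) = $416.00 + 9.3% × $5456.00 = $923.41
Health Levy: 8% × $18580.00 = $1486.40
Training Fund Levy: 1.1% × $18580.00 = $204.38
Total: $923.41 + $1486.40 + $204.38 = $2614.19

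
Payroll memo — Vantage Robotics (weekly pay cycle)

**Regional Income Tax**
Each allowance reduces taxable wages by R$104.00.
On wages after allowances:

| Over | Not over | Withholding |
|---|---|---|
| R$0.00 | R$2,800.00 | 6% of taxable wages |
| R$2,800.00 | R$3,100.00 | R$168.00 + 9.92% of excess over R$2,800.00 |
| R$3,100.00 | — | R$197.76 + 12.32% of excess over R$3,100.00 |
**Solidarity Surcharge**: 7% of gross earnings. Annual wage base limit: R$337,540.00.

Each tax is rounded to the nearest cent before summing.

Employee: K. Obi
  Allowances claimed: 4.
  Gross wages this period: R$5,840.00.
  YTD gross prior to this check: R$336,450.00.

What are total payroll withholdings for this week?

Regional Income Tax: taxable = R$5,840.00 − 4×R$104.00 = R$5,424.00
  R$197.76 + 12.32% × (R$5,424.00 − R$3,100.00) = R$197.76 + 12.32% × R$2,324.00 = R$484.08
Solidarity Surcharge: cap R$337,540.00 − YTD R$336,450.00 = R$1,090.00 subject; 7% × R$1,090.00 = R$76.30
Total: R$484.08 + R$76.30 = R$560.38

R$560.38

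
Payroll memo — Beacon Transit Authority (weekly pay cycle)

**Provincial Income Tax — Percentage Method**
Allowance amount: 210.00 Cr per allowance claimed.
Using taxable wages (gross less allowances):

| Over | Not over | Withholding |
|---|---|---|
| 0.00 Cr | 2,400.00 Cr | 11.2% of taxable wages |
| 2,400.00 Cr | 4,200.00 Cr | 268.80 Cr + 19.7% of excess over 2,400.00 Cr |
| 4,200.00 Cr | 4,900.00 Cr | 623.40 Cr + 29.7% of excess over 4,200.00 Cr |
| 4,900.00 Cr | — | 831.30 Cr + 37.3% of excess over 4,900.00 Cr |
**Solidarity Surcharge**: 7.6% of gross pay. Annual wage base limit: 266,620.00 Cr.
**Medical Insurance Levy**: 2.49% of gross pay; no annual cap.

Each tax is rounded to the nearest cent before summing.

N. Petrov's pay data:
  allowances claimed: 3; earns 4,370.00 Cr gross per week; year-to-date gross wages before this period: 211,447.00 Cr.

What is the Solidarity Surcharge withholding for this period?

Solidarity Surcharge: 7.6% × 4,370.00 Cr = 332.12 Cr

332.12 Cr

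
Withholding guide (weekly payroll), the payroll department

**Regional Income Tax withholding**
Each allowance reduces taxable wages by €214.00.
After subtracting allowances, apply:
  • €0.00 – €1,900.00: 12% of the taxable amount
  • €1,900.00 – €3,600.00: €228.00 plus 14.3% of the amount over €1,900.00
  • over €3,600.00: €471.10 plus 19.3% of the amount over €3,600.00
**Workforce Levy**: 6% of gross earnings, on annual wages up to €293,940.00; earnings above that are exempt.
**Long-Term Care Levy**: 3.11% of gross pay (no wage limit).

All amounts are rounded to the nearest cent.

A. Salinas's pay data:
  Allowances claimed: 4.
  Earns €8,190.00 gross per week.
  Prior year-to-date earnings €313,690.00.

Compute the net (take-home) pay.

€6,743.53

Regional Income Tax: taxable = €8,190.00 − 4×€214.00 = €7,334.00
  €471.10 + 19.3% × (€7,334.00 − €3,600.00) = €471.10 + 19.3% × €3,734.00 = €1,191.76
Workforce Levy: YTD €313,690.00 ≥ cap €293,940.00 → €0.00
Long-Term Care Levy: 3.11% × €8,190.00 = €254.71
Total withheld: €1,191.76 + €0.00 + €254.71 = €1,446.47
Net pay: €8,190.00 − €1,446.47 = €6,743.53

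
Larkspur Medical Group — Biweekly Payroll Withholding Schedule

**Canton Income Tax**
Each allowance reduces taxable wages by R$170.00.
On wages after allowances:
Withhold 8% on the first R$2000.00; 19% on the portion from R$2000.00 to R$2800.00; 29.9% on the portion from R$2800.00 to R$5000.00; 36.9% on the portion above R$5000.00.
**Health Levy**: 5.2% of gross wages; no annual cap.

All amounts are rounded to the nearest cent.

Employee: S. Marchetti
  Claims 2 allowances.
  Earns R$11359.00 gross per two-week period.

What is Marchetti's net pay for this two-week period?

Canton Income Tax: taxable = R$11359.00 − 2×R$170.00 = R$11019.00
  R$969.80 + 36.9% × (R$11019.00 − R$5000.00) = R$969.80 + 36.9% × R$6019.00 = R$3190.81
Health Levy: 5.2% × R$11359.00 = R$590.67
Total withheld: R$3190.81 + R$590.67 = R$3781.48
Net pay: R$11359.00 − R$3781.48 = R$7577.52

R$7577.52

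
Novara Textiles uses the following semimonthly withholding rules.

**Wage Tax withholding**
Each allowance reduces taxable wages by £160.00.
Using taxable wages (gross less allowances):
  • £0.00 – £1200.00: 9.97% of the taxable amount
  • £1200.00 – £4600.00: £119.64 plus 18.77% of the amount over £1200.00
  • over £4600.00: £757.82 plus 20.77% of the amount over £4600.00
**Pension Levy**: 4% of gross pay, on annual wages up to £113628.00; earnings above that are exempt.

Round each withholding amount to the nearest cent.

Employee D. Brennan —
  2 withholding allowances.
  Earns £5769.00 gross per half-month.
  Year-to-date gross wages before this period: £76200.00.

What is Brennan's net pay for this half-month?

Wage Tax: taxable = £5769.00 − 2×£160.00 = £5449.00
  £757.82 + 20.77% × (£5449.00 − £4600.00) = £757.82 + 20.77% × £849.00 = £934.16
Pension Levy: 4% × £5769.00 = £230.76
Total withheld: £934.16 + £230.76 = £1164.92
Net pay: £5769.00 − £1164.92 = £4604.08

£4604.08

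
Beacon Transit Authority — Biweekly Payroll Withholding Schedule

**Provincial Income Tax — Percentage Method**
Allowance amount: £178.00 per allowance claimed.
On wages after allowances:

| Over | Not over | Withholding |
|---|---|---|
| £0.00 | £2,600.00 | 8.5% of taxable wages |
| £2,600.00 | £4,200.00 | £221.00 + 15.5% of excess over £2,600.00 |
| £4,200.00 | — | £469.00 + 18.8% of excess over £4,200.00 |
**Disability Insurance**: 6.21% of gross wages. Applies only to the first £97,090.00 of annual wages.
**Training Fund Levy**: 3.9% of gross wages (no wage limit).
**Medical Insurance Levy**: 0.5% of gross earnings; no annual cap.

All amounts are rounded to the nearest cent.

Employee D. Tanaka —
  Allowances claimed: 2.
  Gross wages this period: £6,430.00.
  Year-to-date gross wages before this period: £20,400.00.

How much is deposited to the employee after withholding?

£4,926.47

Provincial Income Tax: taxable = £6,430.00 − 2×£178.00 = £6,074.00
  £469.00 + 18.8% × (£6,074.00 − £4,200.00) = £469.00 + 18.8% × £1,874.00 = £821.31
Disability Insurance: 6.21% × £6,430.00 = £399.30
Training Fund Levy: 3.9% × £6,430.00 = £250.77
Medical Insurance Levy: 0.5% × £6,430.00 = £32.15
Total withheld: £821.31 + £399.30 + £250.77 + £32.15 = £1,503.53
Net pay: £6,430.00 − £1,503.53 = £4,926.47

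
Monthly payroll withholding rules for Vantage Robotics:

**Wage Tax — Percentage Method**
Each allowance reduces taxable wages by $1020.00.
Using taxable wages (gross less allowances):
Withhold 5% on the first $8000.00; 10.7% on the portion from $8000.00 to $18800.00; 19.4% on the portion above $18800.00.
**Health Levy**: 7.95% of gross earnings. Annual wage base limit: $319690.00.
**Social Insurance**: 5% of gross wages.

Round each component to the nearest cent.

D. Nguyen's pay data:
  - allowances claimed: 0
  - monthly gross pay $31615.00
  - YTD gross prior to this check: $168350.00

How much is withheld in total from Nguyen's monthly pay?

$8135.85

Wage Tax: taxable = $31615.00
  $1555.60 + 19.4% × ($31615.00 − $18800.00) = $1555.60 + 19.4% × $12815.00 = $4041.71
Health Levy: 7.95% × $31615.00 = $2513.39
Social Insurance: 5% × $31615.00 = $1580.75
Total: $4041.71 + $2513.39 + $1580.75 = $8135.85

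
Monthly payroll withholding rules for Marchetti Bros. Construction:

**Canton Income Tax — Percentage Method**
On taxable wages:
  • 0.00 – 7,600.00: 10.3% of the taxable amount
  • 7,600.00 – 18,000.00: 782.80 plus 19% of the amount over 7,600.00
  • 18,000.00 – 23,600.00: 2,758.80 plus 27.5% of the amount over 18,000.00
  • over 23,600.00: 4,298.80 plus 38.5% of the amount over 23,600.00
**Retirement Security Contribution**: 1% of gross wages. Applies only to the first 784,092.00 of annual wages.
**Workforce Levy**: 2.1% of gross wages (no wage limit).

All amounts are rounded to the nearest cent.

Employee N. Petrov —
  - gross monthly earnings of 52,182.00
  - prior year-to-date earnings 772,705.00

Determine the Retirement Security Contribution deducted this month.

113.87

Retirement Security Contribution: cap 784,092.00 − YTD 772,705.00 = 11,387.00 subject; 1% × 11,387.00 = 113.87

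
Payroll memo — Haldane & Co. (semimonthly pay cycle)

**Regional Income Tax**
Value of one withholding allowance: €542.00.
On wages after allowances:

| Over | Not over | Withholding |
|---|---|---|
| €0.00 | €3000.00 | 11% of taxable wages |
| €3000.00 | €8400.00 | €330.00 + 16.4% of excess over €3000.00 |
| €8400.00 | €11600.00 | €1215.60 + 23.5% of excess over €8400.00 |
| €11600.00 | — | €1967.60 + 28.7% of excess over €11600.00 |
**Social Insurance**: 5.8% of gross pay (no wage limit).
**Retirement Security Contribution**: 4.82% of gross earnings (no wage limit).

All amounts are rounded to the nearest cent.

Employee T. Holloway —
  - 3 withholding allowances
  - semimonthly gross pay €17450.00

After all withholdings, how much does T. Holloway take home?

€12416.92

Regional Income Tax: taxable = €17450.00 − 3×€542.00 = €15824.00
  €1967.60 + 28.7% × (€15824.00 − €11600.00) = €1967.60 + 28.7% × €4224.00 = €3179.89
Social Insurance: 5.8% × €17450.00 = €1012.10
Retirement Security Contribution: 4.82% × €17450.00 = €841.09
Total withheld: €3179.89 + €1012.10 + €841.09 = €5033.08
Net pay: €17450.00 − €5033.08 = €12416.92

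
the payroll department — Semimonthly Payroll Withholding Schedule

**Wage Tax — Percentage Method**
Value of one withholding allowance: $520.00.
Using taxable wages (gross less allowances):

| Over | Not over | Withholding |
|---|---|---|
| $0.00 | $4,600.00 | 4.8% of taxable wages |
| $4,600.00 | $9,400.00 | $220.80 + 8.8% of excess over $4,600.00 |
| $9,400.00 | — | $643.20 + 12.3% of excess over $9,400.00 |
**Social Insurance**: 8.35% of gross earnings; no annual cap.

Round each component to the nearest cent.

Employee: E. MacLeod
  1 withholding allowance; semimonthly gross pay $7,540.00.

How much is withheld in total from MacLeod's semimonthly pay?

Wage Tax: taxable = $7,540.00 − 1×$520.00 = $7,020.00
  $220.80 + 8.8% × ($7,020.00 − $4,600.00) = $220.80 + 8.8% × $2,420.00 = $433.76
Social Insurance: 8.35% × $7,540.00 = $629.59
Total: $433.76 + $629.59 = $1,063.35

$1,063.35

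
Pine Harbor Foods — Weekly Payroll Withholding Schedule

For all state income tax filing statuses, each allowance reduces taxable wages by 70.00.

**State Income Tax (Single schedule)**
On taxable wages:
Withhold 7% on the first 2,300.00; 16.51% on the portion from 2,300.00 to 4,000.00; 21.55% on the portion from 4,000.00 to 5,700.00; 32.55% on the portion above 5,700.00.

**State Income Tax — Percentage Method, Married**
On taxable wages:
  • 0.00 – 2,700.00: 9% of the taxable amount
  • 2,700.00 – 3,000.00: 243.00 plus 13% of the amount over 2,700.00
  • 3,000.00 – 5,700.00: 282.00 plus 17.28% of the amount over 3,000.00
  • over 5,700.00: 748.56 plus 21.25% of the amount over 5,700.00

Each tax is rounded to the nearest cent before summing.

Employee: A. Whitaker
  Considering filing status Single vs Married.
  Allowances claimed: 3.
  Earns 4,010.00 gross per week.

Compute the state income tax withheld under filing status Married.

State Income Tax (Married): taxable = 4,010.00 − 3×70.00 = 3,800.00
  282.00 + 17.28% × (3,800.00 − 3,000.00) = 282.00 + 17.28% × 800.00 = 420.24

420.24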